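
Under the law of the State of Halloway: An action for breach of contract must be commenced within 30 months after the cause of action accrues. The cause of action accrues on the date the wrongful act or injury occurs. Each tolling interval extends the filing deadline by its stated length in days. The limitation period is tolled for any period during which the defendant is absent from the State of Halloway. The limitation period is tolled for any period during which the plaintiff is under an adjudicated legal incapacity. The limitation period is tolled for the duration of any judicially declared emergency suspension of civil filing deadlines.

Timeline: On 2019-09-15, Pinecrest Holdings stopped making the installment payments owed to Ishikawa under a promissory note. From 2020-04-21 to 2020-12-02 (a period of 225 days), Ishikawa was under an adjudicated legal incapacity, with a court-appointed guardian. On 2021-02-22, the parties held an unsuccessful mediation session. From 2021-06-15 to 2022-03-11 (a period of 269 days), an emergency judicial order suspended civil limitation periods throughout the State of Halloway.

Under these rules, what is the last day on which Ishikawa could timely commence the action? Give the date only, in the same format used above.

The cause of action accrued on 2019-09-15, the date of the act.
Adding the 30 months base period to 2019-09-15 gives a deadline of 2022-03-15, before any tolling.
The period was tolled for 225 days by the plaintiff's legal incapacity (2020-04-21 to 2020-12-02), pushing the deadline to 2022-10-26.
Because the emergency suspension of filing deadlines ran from 2021-06-15 to 2022-03-11, the deadline is extended by 269 days to 2023-07-22.
None of the other events listed affects the running of the period under the stated rules.

2023-07-22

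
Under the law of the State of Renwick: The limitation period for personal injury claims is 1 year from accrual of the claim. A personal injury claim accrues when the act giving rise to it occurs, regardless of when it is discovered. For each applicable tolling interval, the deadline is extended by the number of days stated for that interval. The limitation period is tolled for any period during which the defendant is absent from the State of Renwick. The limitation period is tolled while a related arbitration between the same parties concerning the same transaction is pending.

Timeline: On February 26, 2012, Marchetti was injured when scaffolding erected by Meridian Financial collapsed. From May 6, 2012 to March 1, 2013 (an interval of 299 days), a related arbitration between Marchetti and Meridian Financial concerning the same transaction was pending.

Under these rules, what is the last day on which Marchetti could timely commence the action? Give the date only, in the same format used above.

The limitation period began to run on February 26, 2012.
The untolled deadline — 1 year after February 26, 2012 — is February 26, 2013.
The period was tolled for 299 days by the pending related arbitration (May 6, 2012 to March 1, 2013), pushing the deadline to December 22, 2013.

December 22, 2013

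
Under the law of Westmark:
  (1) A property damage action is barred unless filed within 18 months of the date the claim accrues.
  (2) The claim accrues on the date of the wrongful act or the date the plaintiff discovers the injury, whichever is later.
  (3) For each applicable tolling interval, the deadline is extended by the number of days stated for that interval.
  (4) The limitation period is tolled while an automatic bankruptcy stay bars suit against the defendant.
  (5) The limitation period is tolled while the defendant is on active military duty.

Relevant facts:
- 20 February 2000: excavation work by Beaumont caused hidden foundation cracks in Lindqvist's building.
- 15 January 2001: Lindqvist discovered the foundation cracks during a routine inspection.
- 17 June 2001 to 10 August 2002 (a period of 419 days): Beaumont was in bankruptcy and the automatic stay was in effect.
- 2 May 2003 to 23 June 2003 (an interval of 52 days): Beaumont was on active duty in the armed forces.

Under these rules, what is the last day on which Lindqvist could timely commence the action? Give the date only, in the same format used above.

Because discovery on 15 January 2001 post-dates the 20 February 2000 act, accrual under the later-of rule falls on 15 January 2001.
Adding the 18 months base period to 15 January 2001 gives a deadline of 15 July 2002, before any tolling.
Because the automatic bankruptcy stay ran from 17 June 2001 to 10 August 2002, the deadline is extended by 419 days to 7 September 2003.
The defendant's active military service from 2 May 2003 to 23 June 2003 tolled the period for 52 days, extending the deadline to 29 October 2003.

29 October 2003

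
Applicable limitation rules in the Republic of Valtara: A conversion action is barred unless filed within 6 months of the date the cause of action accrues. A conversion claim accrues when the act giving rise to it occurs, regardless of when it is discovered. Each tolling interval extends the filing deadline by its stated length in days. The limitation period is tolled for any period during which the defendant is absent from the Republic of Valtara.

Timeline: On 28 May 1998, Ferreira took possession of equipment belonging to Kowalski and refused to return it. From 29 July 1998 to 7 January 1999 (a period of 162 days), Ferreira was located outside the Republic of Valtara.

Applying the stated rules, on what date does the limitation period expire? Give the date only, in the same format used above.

The claim accrued on 28 May 1998, when the wrongful act occurred.
6 months from 28 May 1998 is 28 November 1998.
The period was tolled for 162 days by the defendant's absence from the jurisdiction (29 July 1998 to 7 January 1999), pushing the deadline to 9 May 1999.

9 May 1999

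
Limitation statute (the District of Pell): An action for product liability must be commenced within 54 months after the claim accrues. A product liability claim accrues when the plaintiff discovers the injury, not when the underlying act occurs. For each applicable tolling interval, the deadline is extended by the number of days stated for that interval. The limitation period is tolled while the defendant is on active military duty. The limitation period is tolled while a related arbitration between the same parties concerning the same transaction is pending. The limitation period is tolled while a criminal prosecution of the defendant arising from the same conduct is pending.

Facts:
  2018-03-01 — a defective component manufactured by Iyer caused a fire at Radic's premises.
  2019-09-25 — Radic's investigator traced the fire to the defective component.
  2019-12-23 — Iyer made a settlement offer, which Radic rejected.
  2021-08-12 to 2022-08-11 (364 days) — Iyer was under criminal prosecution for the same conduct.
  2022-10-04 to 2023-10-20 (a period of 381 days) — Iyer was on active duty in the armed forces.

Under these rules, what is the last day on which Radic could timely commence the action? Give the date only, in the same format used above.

2026-04-09

Accrual is tied to discovery, so the period began on 2019-09-25 rather than on 2018-03-01 when the act occurred.
54 months from 2019-09-25 is 2024-03-25.
The period was tolled for 364 days by the pending criminal prosecution (2021-08-12 to 2022-08-11), pushing the deadline to 2025-03-24.
The defendant's active military service from 2022-10-04 to 2023-10-20 tolled the period for 381 days, extending the deadline to 2026-04-09.
None of the other events listed affects the running of the period under the stated rules.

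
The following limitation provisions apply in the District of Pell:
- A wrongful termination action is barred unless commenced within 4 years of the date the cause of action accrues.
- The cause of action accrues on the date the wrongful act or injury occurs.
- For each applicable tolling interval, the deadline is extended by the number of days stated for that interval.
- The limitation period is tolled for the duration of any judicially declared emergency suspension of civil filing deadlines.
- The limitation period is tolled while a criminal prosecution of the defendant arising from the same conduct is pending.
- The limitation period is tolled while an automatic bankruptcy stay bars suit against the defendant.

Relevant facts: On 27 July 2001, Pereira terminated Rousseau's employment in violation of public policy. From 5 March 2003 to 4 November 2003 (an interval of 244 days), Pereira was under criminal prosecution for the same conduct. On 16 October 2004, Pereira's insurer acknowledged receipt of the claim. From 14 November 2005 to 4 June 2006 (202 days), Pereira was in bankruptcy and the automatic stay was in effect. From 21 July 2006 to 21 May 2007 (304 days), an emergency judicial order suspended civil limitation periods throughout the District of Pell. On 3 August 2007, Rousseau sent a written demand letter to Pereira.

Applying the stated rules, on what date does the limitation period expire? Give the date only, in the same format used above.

16 August 2007

The cause of action accrued on 27 July 2001, the date of the act.
Adding the 4 years base period to 27 July 2001 gives a deadline of 27 July 2005, before any tolling.
The pending criminal prosecution from 5 March 2003 to 4 November 2003 tolled the period for 244 days, extending the deadline to 28 March 2006.
Because the automatic bankruptcy stay ran from 14 November 2005 to 4 June 2006, the deadline is extended by 202 days to 16 October 2006.
Because the emergency suspension of filing deadlines ran from 21 July 2006 to 21 May 2007, the deadline is extended by 304 days to 16 August 2007.
The other events in the timeline have no effect on the limitation period under the stated rules.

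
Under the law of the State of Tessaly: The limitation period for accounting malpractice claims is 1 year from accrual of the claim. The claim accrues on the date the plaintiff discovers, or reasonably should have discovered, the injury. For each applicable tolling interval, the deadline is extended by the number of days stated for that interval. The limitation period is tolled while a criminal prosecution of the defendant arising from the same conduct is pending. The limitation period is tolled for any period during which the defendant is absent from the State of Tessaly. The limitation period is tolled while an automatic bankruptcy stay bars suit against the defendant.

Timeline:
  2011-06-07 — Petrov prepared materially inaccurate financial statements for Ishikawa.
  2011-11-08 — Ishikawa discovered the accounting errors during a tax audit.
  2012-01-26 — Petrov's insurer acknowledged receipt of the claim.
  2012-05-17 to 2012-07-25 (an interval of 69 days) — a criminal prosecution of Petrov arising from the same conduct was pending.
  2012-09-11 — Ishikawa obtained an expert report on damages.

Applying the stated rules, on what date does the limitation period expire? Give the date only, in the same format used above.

Under the discovery rule, the claim accrued on 2011-11-08, when Ishikawa discovered the injury — not on the 2011-06-07 date of the underlying act.
The untolled deadline — 1 year after 2011-11-08 — is 2012-11-08.
The pending criminal prosecution from 2012-05-17 to 2012-07-25 tolled the period for 69 days, extending the deadline to 2013-01-16.
Nothing else in the chronology tolls or restarts the period.

2013-01-16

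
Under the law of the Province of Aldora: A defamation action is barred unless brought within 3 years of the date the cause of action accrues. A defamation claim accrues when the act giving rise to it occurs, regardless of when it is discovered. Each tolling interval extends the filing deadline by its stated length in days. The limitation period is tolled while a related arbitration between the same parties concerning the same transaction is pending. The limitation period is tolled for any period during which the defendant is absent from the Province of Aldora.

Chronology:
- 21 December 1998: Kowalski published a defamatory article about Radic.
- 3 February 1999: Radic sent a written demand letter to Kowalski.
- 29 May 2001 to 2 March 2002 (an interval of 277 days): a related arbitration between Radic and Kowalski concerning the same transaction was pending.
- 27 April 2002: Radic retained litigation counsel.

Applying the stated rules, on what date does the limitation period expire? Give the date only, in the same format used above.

The cause of action accrued on 21 December 1998, the date of the act.
The untolled deadline — 3 years after 21 December 1998 — is 21 December 2001.
The period was tolled for 277 days by the pending related arbitration (29 May 2001 to 2 March 2002), pushing the deadline to 24 September 2002.
The other events in the timeline have no effect on the limitation period under the stated rules.

24 September 2002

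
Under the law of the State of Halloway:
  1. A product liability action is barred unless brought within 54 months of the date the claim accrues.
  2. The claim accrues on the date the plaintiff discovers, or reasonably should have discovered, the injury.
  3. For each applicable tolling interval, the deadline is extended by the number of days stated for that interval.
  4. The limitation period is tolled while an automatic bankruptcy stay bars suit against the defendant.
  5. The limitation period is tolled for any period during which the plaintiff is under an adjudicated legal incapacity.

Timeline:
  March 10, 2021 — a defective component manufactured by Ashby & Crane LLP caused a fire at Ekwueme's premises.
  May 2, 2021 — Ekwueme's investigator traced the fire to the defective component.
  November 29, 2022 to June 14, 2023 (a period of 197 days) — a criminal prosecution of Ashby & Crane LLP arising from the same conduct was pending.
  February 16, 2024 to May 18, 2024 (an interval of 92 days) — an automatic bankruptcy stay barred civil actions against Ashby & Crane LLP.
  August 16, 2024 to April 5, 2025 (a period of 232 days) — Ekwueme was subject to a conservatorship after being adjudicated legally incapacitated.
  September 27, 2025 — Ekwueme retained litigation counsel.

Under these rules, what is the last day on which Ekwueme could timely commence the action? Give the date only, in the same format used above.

September 22, 2026

The claim did not accrue until Ekwueme discovered the injury on May 2, 2021; the March 10, 2021 act date does not start the clock under the stated rule.
54 months from May 2, 2021 is November 2, 2025.
Because the automatic bankruptcy stay ran from February 16, 2024 to May 18, 2024, the deadline is extended by 92 days to February 2, 2026.
The period was tolled for 232 days by the plaintiff's legal incapacity (August 16, 2024 to April 5, 2025), pushing the deadline to September 22, 2026.
The pending criminal prosecution from November 29, 2022 to June 14, 2023 does not toll the period, because no stated rule makes a criminal prosecution a tolling event.
Nothing else in the chronology tolls or restarts the period.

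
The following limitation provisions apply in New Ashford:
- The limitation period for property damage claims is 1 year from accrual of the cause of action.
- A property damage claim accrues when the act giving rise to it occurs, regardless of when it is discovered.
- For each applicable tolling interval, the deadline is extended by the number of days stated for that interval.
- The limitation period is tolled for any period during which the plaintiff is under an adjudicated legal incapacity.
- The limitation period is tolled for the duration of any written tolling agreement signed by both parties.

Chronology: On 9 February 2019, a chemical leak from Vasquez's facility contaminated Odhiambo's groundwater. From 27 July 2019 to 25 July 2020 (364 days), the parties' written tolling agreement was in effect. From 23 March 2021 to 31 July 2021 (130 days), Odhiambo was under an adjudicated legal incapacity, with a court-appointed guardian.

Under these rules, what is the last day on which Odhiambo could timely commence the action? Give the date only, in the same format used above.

The claim accrued on 9 February 2019, when the wrongful act occurred.
The untolled deadline — 1 year after 9 February 2019 — is 9 February 2020.
The period was tolled for 364 days by the written tolling agreement (27 July 2019 to 25 July 2020), pushing the deadline to 7 February 2021.
By the time the plaintiff's legal incapacity began on 23 March 2021, the limitation period had already expired on 7 February 2021; that interval cannot revive it.

7 February 2021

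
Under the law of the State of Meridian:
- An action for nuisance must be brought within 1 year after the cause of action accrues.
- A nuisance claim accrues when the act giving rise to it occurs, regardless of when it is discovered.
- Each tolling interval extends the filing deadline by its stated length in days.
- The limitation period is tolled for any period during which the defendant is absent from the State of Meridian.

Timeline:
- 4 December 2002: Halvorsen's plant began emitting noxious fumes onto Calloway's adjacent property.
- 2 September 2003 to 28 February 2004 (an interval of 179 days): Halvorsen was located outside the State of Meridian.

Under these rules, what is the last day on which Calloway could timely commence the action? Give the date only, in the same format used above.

The limitation period began to run on 4 December 2002.
Adding the 1 year base period to 4 December 2002 gives a deadline of 4 December 2003, before any tolling.
The period was tolled for 179 days by the defendant's absence from the jurisdiction (2 September 2003 to 28 February 2004), pushing the deadline to 31 May 2004.

31 May 2004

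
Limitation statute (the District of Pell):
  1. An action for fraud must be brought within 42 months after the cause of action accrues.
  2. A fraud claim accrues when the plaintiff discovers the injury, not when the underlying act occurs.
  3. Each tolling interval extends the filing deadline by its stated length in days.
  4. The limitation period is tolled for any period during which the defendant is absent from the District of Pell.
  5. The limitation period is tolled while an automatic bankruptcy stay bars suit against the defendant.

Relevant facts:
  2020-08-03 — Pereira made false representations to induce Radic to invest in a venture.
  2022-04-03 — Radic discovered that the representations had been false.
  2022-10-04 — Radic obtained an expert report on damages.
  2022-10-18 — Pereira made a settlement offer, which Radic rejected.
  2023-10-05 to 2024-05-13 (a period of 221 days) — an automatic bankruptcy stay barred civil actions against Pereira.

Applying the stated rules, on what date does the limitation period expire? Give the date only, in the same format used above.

The claim did not accrue until Radic discovered the injury on 2022-04-03; the 2020-08-03 act date does not start the clock under the stated rule.
The untolled deadline — 42 months after 2022-04-03 — is 2025-10-03.
The period was tolled for 221 days by the automatic bankruptcy stay (2023-10-05 to 2024-05-13), pushing the deadline to 2026-05-12.
None of the other events listed affects the running of the period under the stated rules.

2026-05-12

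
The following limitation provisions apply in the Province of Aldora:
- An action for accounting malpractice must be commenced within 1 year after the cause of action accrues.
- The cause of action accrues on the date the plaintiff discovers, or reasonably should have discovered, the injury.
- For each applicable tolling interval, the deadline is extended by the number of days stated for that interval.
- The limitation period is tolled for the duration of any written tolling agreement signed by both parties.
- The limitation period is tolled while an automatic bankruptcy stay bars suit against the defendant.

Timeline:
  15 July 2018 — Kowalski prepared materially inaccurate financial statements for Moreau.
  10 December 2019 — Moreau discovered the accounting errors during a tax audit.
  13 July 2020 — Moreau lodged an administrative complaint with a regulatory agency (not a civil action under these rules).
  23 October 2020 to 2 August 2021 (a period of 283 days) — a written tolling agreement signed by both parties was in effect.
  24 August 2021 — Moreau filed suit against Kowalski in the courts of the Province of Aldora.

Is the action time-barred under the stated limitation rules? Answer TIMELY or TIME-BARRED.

TIMELY

Under the discovery rule, the claim accrued on 10 December 2019, when Moreau discovered the injury — not on the 15 July 2018 date of the underlying act.
1 year from 10 December 2019 is 10 December 2020.
Because the written tolling agreement ran from 23 October 2020 to 2 August 2021, the deadline is extended by 283 days to 19 September 2021.
None of the other events listed affects the running of the period under the stated rules.
Filing on 24 August 2021 beat the 19 September 2021 deadline — the action is timely.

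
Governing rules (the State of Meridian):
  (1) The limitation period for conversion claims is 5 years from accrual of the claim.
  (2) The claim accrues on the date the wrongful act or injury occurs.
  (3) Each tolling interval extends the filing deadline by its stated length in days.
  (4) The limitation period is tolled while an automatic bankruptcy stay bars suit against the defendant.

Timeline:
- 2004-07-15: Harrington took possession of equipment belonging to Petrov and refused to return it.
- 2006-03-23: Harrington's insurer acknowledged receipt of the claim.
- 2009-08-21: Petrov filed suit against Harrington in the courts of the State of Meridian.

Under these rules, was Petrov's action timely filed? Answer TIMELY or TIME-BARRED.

The limitation period began to run on 2004-07-15.
The untolled deadline — 5 years after 2004-07-15 — is 2009-07-15.
None of the other events listed affects the running of the period under the stated rules.
Petrov filed on 2009-08-21, after the 2009-07-15 deadline, so the action is time-barred.

TIME-BARRED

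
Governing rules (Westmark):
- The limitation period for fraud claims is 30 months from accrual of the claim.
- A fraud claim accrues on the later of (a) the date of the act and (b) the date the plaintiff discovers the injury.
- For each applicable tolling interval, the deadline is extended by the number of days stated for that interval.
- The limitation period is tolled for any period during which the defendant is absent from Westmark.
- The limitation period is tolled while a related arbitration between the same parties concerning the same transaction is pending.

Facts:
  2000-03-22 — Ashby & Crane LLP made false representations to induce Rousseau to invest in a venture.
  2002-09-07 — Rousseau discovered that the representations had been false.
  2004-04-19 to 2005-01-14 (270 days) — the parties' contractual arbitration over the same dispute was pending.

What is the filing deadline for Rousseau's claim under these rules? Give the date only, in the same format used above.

The claim accrued on 2002-09-07 — the later of the 2000-03-22 act and the 2002-09-07 discovery.
The untolled deadline — 30 months after 2002-09-07 — is 2005-03-07.
The pending related arbitration from 2004-04-19 to 2005-01-14 tolled the period for 270 days, extending the deadline to 2005-12-02.

2005-12-02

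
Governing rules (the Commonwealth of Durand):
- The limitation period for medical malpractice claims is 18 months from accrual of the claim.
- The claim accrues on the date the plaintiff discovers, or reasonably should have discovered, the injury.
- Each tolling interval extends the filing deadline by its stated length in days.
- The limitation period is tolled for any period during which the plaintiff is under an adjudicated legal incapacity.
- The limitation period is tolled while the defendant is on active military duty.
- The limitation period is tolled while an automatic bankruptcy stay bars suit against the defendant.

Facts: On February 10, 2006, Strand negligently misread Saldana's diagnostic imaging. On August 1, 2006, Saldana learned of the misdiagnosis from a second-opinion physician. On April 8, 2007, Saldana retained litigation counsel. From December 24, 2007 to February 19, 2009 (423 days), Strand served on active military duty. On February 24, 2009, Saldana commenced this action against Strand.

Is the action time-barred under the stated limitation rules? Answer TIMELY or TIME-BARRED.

TIMELY

The claim did not accrue until Saldana discovered the injury on August 1, 2006; the February 10, 2006 act date does not start the clock under the stated rule.
Adding the 18 months base period to August 1, 2006 gives a deadline of February 1, 2008, before any tolling.
Because the defendant's active military service ran from December 24, 2007 to February 19, 2009, the deadline is extended by 423 days to March 30, 2009.
The other events in the timeline have no effect on the limitation period under the stated rules.
Filing on February 24, 2009 beat the March 30, 2009 deadline — the action is timely.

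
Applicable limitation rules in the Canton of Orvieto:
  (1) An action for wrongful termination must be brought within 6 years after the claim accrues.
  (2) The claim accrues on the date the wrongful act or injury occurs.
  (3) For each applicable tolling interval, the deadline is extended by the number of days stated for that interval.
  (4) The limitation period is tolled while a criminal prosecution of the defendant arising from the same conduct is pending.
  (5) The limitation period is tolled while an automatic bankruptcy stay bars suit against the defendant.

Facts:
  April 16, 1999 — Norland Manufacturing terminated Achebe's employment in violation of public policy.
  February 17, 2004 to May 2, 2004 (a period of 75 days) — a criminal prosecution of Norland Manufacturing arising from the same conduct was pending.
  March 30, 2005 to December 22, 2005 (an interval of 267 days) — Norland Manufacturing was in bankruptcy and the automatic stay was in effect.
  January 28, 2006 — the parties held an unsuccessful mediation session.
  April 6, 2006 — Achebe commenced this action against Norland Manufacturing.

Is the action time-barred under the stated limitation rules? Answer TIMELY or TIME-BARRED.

TIME-BARRED

The limitation period began to run on April 16, 1999.
6 years from April 16, 1999 is April 16, 2005.
The pending criminal prosecution from February 17, 2004 to May 2, 2004 tolled the period for 75 days, extending the deadline to June 30, 2005.
The automatic bankruptcy stay from March 30, 2005 to December 22, 2005 tolled the period for 267 days, extending the deadline to March 24, 2006.
The other events in the timeline have no effect on the limitation period under the stated rules.
Achebe filed on April 6, 2006, after the March 24, 2006 deadline, so the action is time-barred.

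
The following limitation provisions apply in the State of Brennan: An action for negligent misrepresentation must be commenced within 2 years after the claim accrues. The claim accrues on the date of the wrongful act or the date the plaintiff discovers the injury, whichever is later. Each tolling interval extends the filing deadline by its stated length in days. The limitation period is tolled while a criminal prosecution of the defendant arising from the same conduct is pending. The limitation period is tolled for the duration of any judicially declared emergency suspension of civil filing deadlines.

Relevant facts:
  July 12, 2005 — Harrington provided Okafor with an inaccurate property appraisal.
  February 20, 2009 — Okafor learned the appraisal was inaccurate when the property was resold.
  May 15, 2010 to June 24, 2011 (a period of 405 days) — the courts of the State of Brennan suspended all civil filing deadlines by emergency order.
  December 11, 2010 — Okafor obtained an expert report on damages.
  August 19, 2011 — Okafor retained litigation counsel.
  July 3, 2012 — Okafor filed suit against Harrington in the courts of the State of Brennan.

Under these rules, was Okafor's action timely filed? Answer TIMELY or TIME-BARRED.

Taking the later of the act (July 12, 2005) and discovery (February 20, 2009), the claim accrued on February 20, 2009.
The untolled deadline — 2 years after February 20, 2009 — is February 20, 2011.
Because the emergency suspension of filing deadlines ran from May 15, 2010 to June 24, 2011, the deadline is extended by 405 days to March 31, 2012.
Nothing else in the chronology tolls or restarts the period.
The July 3, 2012 filing falls after the March 31, 2012 deadline; the claim is time-barred.

TIME-BARRED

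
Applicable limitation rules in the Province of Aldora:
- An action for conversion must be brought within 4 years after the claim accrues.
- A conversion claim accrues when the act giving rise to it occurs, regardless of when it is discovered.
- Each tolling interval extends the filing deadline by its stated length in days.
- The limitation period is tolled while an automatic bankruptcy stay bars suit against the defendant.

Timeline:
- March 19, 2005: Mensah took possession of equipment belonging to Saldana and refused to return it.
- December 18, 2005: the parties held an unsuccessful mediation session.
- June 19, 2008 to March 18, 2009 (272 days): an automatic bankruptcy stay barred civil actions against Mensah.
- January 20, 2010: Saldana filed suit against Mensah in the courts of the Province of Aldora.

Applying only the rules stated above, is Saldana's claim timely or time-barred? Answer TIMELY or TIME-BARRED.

The claim accrued on March 19, 2005, the date of the act.
4 years from March 19, 2005 is March 19, 2009.
The period was tolled for 272 days by the automatic bankruptcy stay (June 19, 2008 to March 18, 2009), pushing the deadline to December 16, 2009.
The other events in the timeline have no effect on the limitation period under the stated rules.
Filing on January 20, 2010 missed the December 16, 2009 deadline — the action is time-barred.

TIME-BARRED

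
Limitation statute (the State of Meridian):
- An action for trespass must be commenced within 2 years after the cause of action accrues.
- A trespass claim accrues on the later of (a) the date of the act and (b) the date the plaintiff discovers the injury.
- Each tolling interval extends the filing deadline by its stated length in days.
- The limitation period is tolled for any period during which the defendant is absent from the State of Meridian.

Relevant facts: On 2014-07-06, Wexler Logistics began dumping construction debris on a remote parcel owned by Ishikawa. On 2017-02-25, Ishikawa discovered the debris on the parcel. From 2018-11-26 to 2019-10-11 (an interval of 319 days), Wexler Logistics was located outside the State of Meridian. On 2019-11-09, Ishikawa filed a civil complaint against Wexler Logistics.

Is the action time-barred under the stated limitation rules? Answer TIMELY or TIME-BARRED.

TIMELY

Taking the later of the act (2014-07-06) and discovery (2017-02-25), the claim accrued on 2017-02-25.
Adding the 2 years base period to 2017-02-25 gives a deadline of 2019-02-25, before any tolling.
Because the defendant's absence from the jurisdiction ran from 2018-11-26 to 2019-10-11, the deadline is extended by 319 days to 2020-01-10.
Filing on 2019-11-09 beat the 2020-01-10 deadline — the action is timely.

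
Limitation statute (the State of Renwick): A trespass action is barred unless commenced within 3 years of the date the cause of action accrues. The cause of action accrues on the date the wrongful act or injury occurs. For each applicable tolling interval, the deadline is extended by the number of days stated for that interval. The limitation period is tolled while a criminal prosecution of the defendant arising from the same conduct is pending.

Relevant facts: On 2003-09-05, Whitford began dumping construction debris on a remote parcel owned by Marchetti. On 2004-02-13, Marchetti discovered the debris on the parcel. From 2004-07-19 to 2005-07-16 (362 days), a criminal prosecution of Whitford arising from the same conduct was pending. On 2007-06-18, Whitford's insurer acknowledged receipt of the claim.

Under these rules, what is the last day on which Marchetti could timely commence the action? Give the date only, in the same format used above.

2007-09-02

The claim accrued on 2003-09-05, when the wrongful act occurred; under the stated occurrence rule the 2004-02-13 discovery does not delay accrual.
The untolled deadline — 3 years after 2003-09-05 — is 2006-09-05.
Because the pending criminal prosecution ran from 2004-07-19 to 2005-07-16, the deadline is extended by 362 days to 2007-09-02.
Nothing else in the chronology tolls or restarts the period.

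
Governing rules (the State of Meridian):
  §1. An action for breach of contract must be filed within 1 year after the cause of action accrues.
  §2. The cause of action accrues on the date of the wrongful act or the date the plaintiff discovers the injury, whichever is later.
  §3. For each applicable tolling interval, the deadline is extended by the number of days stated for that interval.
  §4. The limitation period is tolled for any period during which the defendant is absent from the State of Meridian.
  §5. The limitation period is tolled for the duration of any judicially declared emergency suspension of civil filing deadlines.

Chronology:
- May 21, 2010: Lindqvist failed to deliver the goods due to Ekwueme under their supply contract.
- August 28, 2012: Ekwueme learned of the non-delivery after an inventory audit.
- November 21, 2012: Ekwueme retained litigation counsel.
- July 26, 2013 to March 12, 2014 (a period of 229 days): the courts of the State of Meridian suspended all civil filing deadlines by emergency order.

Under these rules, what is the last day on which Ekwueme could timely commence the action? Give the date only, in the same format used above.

April 14, 2014

Taking the later of the act (May 21, 2010) and discovery (August 28, 2012), the claim accrued on August 28, 2012.
Adding the 1 year base period to August 28, 2012 gives a deadline of August 28, 2013, before any tolling.
Because the emergency suspension of filing deadlines ran from July 26, 2013 to March 12, 2014, the deadline is extended by 229 days to April 14, 2014.
The other events in the timeline have no effect on the limitation period under the stated rules.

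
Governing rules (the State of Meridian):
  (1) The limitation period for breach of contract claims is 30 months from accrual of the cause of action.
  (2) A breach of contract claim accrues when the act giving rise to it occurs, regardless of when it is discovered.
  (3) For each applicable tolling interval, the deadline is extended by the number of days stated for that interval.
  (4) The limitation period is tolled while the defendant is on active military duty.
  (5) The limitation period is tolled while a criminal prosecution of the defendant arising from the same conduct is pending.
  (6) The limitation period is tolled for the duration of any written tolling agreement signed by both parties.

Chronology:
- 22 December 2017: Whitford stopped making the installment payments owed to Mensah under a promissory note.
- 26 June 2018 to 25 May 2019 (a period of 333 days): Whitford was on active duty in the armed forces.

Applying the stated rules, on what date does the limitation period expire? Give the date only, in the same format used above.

The cause of action accrued on 22 December 2017, the date of the act.
30 months from 22 December 2017 is 22 June 2020.
The period was tolled for 333 days by the defendant's active military service (26 June 2018 to 25 May 2019), pushing the deadline to 21 May 2021.

21 May 2021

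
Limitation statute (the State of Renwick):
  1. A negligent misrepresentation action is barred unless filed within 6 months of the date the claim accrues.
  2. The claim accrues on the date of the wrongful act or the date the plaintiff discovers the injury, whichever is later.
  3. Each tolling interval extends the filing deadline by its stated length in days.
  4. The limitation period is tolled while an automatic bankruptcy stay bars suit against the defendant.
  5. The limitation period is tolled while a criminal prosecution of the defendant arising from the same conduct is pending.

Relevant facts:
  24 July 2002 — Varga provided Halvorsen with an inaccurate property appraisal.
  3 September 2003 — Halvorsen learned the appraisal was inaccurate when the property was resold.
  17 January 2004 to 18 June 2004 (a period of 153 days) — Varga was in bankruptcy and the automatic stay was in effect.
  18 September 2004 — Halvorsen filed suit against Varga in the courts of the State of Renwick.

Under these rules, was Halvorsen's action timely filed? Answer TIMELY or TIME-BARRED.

TIME-BARRED

Because discovery on 3 September 2003 post-dates the 24 July 2002 act, accrual under the later-of rule falls on 3 September 2003.
The untolled deadline — 6 months after 3 September 2003 — is 3 March 2004.
Because the automatic bankruptcy stay ran from 17 January 2004 to 18 June 2004, the deadline is extended by 153 days to 3 August 2004.
Halvorsen filed on 18 September 2004, after the 3 August 2004 deadline, so the action is time-barred.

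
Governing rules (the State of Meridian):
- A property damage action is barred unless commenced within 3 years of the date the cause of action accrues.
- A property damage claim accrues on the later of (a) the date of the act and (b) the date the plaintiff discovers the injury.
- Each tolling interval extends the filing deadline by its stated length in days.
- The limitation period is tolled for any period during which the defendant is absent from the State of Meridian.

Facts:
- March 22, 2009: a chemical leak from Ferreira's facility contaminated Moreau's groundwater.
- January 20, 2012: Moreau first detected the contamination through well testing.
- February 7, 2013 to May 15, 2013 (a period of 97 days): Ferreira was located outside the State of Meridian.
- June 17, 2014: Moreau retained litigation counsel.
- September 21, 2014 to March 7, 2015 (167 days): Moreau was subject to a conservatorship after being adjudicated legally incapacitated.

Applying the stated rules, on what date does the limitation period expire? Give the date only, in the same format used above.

April 27, 2015

The claim accrued on January 20, 2012 — the later of the March 22, 2009 act and the January 20, 2012 discovery.
Adding the 3 years base period to January 20, 2012 gives a deadline of January 20, 2015, before any tolling.
The defendant's absence from the jurisdiction from February 7, 2013 to May 15, 2013 tolled the period for 97 days, extending the deadline to April 27, 2015.
No stated provision tolls the period for the plaintiff's incapacity, so the interval from September 21, 2014 to March 7, 2015 has no effect on the deadline.
None of the other events listed affects the running of the period under the stated rules.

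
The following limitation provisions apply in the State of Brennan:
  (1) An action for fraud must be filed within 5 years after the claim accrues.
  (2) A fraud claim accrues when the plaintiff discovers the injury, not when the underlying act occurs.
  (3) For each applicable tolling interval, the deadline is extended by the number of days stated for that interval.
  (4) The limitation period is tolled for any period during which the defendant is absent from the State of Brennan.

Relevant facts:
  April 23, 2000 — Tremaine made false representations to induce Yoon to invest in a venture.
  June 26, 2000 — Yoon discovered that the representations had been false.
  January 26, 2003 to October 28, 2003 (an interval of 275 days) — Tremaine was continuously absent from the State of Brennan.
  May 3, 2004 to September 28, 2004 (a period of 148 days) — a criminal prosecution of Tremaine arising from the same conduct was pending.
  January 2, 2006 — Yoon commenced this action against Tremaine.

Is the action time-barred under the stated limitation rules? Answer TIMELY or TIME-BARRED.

TIMELY

Accrual is tied to discovery, so the period began on June 26, 2000 rather than on April 23, 2000 when the act occurred.
The untolled deadline — 5 years after June 26, 2000 — is June 26, 2005.
The defendant's absence from the jurisdiction from January 26, 2003 to October 28, 2003 tolled the period for 275 days, extending the deadline to March 28, 2006.
Although a criminal prosecution ran from May 3, 2004 to September 28, 2004, the stated rules do not make that a tolling event, so it is disregarded.
Filing on January 2, 2006 beat the March 28, 2006 deadline — the action is timely.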